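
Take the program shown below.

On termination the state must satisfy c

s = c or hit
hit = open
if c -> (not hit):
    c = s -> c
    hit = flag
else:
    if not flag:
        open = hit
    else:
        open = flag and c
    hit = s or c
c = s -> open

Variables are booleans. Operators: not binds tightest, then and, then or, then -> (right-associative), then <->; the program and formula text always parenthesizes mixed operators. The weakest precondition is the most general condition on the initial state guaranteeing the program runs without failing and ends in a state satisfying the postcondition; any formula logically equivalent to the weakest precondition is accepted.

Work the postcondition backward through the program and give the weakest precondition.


Working backward. After the program, c must hold.
Before c := s -> open: s -> open
Then branch requires s -> open; else branch requires ((not flag) -> (s -> hit)) and (flag -> (s -> (flag and c))).
Before the if: ((c -> (not hit)) -> (s -> open)) and ((not (c -> (not hit))) -> (((not flag) -> (s -> hit)) and (flag -> (s -> (flag and c)))))
Before hit := open: ((c -> (not open)) -> (s -> open)) and ((not (c -> (not open))) -> (((not flag) -> (s -> open)) and (flag -> (s -> (flag and c)))))
Before s := c or hit: ((c -> (not open)) -> ((c or hit) -> open)) and ((not (c -> (not open))) -> (((not flag) -> ((c or hit) -> open)) and (flag -> ((c or hit) -> (flag and c)))))
Answer: WP = ((c -> (not open)) -> ((c or hit) -> open)) and ((not (c -> (not open))) -> (((not flag) -> ((c or hit) -> open)) and (flag -> ((c or hit) -> (flag and c)))))


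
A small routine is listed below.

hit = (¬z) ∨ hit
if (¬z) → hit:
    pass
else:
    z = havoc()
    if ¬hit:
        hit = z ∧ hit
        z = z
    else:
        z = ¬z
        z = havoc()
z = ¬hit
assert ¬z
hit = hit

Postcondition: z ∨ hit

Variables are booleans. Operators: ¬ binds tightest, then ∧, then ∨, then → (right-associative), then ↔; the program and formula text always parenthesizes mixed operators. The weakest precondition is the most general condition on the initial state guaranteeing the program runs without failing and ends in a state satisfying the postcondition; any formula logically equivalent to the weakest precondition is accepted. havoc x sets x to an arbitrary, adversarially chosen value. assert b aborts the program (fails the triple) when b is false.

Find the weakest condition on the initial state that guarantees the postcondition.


Working backward. After the program, z ∨ hit must hold.
Before hit := hit: z ∨ hit
Before assert ¬z: (¬z) ∧ (z ∨ hit)
Before z := ¬hit: hit
Then branch requires hit; else branch requires ((¬hit) → hit) ∧ hit.
Before the if: (((¬z) → hit) → hit) ∧ ((¬((¬z) → hit)) → (((¬hit) → hit) ∧ hit))
Before hit := (¬z) ∨ hit: (((¬z) → ((¬z) ∨ hit)) → ((¬z) ∨ hit)) ∧ ((¬((¬z) → ((¬z) ∨ hit))) → (((¬((¬z) ∨ hit)) → ((¬z) ∨ hit)) ∧ ((¬z) ∨ hit)))
Answer: WP = (((¬z) → ((¬z) ∨ hit)) → ((¬z) ∨ hit)) ∧ ((¬((¬z) → ((¬z) ∨ hit))) → (((¬((¬z) ∨ hit)) → ((¬z) ∨ hit)) ∧ ((¬z) ∨ hit)))


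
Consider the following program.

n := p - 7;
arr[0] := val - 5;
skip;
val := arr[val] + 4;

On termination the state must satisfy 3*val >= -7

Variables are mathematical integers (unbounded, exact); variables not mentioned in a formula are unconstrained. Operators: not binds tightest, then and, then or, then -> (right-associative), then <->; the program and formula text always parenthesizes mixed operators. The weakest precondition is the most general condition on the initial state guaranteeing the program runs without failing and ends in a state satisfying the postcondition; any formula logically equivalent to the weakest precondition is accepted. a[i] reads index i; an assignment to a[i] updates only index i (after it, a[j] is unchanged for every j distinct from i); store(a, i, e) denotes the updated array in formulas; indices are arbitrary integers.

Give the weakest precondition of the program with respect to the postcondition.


Working backward. After the program, 3*val >= -7 must hold.
Before val := arr[val] + 4: 3*arr[val] >= -19
Before skip: 3*arr[val] >= -19
Before arr[0] := val - 5: 3*store(arr, 0, val - 5)[val] >= -19
Before n := p - 7: 3*store(arr, 0, val - 5)[val] >= -19
Answer: WP = 3*store(arr, 0, val - 5)[val] >= -19


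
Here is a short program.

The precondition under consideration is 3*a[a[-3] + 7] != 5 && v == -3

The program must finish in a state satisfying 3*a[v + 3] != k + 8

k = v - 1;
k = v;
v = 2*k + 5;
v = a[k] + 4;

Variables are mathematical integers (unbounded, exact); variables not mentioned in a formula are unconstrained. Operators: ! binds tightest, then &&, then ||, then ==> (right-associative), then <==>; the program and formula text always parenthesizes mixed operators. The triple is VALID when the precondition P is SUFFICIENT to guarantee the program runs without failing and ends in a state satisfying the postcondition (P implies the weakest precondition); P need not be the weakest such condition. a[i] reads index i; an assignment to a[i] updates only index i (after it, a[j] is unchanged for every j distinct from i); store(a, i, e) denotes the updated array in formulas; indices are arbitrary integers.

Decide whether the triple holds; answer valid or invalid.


Working backward. After the program, 3*a[v + 3] != k + 8 must hold.
Before v := a[k] + 4: 3*a[a[k] + 7] != k + 8
Before v := 2*k + 5: 3*a[a[k] + 7] != k + 8
Before k := v: 3*a[a[v] + 7] != v + 8
Before k := v - 1: 3*a[a[v] + 7] != v + 8
The weakest precondition is 3*a[a[v] + 7] != v + 8.
Check whether 3*a[a[-3] + 7] != 5 && v == -3 implies it.
Every state satisfying the precondition satisfies the weakest precondition: the implication holds.
Answer: valid


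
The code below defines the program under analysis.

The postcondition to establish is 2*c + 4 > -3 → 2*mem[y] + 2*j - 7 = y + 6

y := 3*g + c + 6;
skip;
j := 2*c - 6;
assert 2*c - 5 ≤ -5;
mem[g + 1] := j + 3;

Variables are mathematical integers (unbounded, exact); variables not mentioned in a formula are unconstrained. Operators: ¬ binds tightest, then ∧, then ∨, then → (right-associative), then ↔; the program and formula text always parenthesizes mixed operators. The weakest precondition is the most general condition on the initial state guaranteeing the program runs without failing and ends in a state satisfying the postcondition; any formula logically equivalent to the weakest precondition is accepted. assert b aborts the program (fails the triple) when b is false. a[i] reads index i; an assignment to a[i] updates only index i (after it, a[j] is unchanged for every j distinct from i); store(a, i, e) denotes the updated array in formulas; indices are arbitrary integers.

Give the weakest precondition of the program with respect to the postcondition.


Working backward. After the program, the postcondition 2*c + 4 > -3 → 2*mem[y] + 2*j - 7 = y + 6 must hold; in canonical form it is 2*c > -7 → 2*mem[y] + 2*j = y + 13.
Before mem[g + 1] := j + 3: 2*c > -7 → 2*store(mem, g + 1, j + 3)[y] + 2*j = y + 13
Before assert 2*c - 5 ≤ -5: 2*c ≤ 0 ∧ (2*c > -7 → 2*store(mem, g + 1, j + 3)[y] + 2*j = y + 13)
Before j := 2*c - 6: 2*c ≤ 0 ∧ (2*c > -7 → 2*store(mem, g + 1, 2*c - 3)[y] + 4*c = y + 25)
Before skip: 2*c ≤ 0 ∧ (2*c > -7 → 2*store(mem, g + 1, 2*c - 3)[y] + 4*c = y + 25)
Before y := 3*g + c + 6: 2*c ≤ 0 ∧ (2*c > -7 → 2*store(mem, g + 1, 2*c - 3)[c + 3*g + 6] + 3*c = 3*g + 31)
Answer: WP = 2*c ≤ 0 ∧ (2*c > -7 → 2*store(mem, g + 1, 2*c - 3)[c + 3*g + 6] + 3*c = 3*g + 31)


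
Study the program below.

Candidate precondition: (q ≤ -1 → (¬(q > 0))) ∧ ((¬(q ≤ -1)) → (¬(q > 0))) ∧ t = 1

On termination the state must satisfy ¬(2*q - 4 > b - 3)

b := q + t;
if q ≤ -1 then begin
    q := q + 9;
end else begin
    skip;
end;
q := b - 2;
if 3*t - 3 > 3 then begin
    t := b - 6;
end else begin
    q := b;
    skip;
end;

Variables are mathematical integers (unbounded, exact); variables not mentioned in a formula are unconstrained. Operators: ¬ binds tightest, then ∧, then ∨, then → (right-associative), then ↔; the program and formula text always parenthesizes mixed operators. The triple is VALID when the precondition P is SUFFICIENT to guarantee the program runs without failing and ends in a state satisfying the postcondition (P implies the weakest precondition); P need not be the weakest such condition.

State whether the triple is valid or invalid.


Working backward. After the program, the postcondition ¬(2*q - 4 > b - 3) must hold; in canonical form it is ¬(2*q > b + 1).
Then branch requires ¬(2*q > b + 1); else branch requires ¬(b > 1).
Before the if: (3*t > 6 → (¬(2*q > b + 1))) ∧ ((¬(3*t > 6)) → (¬(b > 1)))
Before q := b - 2: (3*t > 6 → (¬(b > 5))) ∧ ((¬(3*t > 6)) → (¬(b > 1)))
Then branch requires (3*t > 6 → (¬(b > 5))) ∧ ((¬(3*t > 6)) → (¬(b > 1))); else branch requires (3*t > 6 → (¬(b > 5))) ∧ ((¬(3*t > 6)) → (¬(b > 1))).
Before the if: (q ≤ -1 → ((3*t > 6 → (¬(b > 5))) ∧ ((¬(3*t > 6)) → (¬(b > 1))))) ∧ ((¬(q ≤ -1)) → ((3*t > 6 → (¬(b > 5))) ∧ ((¬(3*t > 6)) → (¬(b > 1)))))
Before b := q + t: (q ≤ -1 → ((3*t > 6 → (¬(q + t > 5))) ∧ ((¬(3*t > 6)) → (¬(q + t > 1))))) ∧ ((¬(q ≤ -1)) → ((3*t > 6 → (¬(q + t > 5))) ∧ ((¬(3*t > 6)) → (¬(q + t > 1)))))
The weakest precondition is (q ≤ -1 → ((3*t > 6 → (¬(q + t > 5))) ∧ ((¬(3*t > 6)) → (¬(q + t > 1))))) ∧ ((¬(q ≤ -1)) → ((3*t > 6 → (¬(q + t > 5))) ∧ ((¬(3*t > 6)) → (¬(q + t > 1))))).
Check whether (q ≤ -1 → (¬(q > 0))) ∧ ((¬(q ≤ -1)) → (¬(q > 0))) ∧ t = 1 implies it.
Every state satisfying the precondition satisfies the weakest precondition: the implication holds.
Answer: valid


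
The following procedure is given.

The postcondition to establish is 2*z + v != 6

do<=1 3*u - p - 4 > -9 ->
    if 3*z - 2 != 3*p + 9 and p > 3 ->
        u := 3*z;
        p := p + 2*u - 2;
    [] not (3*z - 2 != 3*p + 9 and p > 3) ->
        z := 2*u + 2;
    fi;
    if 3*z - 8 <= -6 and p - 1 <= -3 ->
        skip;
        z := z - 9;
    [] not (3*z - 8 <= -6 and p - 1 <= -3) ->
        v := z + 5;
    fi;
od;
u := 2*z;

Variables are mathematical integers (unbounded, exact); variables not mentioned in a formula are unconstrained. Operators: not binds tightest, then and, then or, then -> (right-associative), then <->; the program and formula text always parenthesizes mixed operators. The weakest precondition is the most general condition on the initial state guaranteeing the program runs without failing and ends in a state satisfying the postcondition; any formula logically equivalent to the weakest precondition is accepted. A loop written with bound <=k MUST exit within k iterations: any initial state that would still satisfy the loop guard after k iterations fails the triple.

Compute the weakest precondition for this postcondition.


Working backward. After the program, the postcondition 2*z + v != 6 must hold; in canonical form it is v + 2*z != 6.
Before u := 2*z: v + 2*z != 6
Before the loop (bound <=1), unroll the exhaustion recursion (WP_0 = exit-now case; WP_j = one more guarded iteration, up to j = 1):
  WP_0: (not (3*u > p - 5)) and v + 2*z != 6
  WP_1: (3*u > p - 5 -> (((3*z != 3*p + 11 and p > 3) -> (((3*z <= 2 and p + 6*z <= 0) -> ((not (3*z > p - 7)) and v + 2*z != 24)) and ((not (3*z <= 2 and p + 6*z <= 0)) -> ((not (3*z > p - 7)) and 3*z != 1)))) and ((not (3*z != 3*p + 11 and p > 3)) -> (((6*u <= -4 and p <= -2) -> ((not (3*u > p - 5)) and 4*u + v != 20)) and ((not (6*u <= -4 and p <= -2)) -> ((not (3*u > p - 5)) and 6*u != -5)))))) and ((not (3*u > p - 5)) -> v + 2*z != 6)
So before the loop: (3*u > p - 5 -> (((3*z != 3*p + 11 and p > 3) -> (((3*z <= 2 and p + 6*z <= 0) -> ((not (3*z > p - 7)) and v + 2*z != 24)) and ((not (3*z <= 2 and p + 6*z <= 0)) -> ((not (3*z > p - 7)) and 3*z != 1)))) and ((not (3*z != 3*p + 11 and p > 3)) -> (((6*u <= -4 and p <= -2) -> ((not (3*u > p - 5)) and 4*u + v != 20)) and ((not (6*u <= -4 and p <= -2)) -> ((not (3*u > p - 5)) and 6*u != -5)))))) and ((not (3*u > p - 5)) -> v + 2*z != 6)
Answer: WP = (3*u > p - 5 -> (((3*z != 3*p + 11 and p > 3) -> (((3*z <= 2 and p + 6*z <= 0) -> ((not (3*z > p - 7)) and v + 2*z != 24)) and ((not (3*z <= 2 and p + 6*z <= 0)) -> ((not (3*z > p - 7)) and 3*z != 1)))) and ((not (3*z != 3*p + 11 and p > 3)) -> (((6*u <= -4 and p <= -2) -> ((not (3*u > p - 5)) and 4*u + v != 20)) and ((not (6*u <= -4 and p <= -2)) -> ((not (3*u > p - 5)) and 6*u != -5)))))) and ((not (3*u > p - 5)) -> v + 2*z != 6)


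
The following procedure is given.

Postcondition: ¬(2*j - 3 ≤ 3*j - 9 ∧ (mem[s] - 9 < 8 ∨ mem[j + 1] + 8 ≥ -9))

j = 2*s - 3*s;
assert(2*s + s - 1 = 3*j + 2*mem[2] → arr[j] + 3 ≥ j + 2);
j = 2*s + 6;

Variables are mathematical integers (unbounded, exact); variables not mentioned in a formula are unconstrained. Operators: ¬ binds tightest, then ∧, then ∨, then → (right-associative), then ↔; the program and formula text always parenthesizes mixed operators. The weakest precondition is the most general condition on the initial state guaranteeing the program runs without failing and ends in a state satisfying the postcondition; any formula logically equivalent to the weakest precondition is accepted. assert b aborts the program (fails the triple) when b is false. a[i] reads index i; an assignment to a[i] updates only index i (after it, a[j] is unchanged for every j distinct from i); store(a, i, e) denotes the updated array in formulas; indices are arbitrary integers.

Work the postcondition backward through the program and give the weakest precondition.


Working backward. After the program, the postcondition ¬(2*j - 3 ≤ 3*j - 9 ∧ (mem[s] - 9 < 8 ∨ mem[j + 1] + 8 ≥ -9)) must hold; in canonical form it is ¬(j ≥ 6 ∧ (mem[s] < 17 ∨ mem[j + 1] ≥ -17)).
Before j := 2*s + 6: ¬(2*s ≥ 0 ∧ (mem[s] < 17 ∨ mem[2*s + 7] ≥ -17))
Before assert 2*s + s - 1 = 3*j + 2*mem[2] → arr[j] + 3 ≥ j + 2: (3*s = 2*mem[2] + 3*j + 1 → arr[j] ≥ j - 1) ∧ (¬(2*s ≥ 0 ∧ (mem[s] < 17 ∨ mem[2*s + 7] ≥ -17)))
Before j := 2*s - 3*s: (6*s = 2*mem[2] + 1 → arr[-s] + s ≥ -1) ∧ (¬(2*s ≥ 0 ∧ (mem[s] < 17 ∨ mem[2*s + 7] ≥ -17)))
Answer: WP = (6*s = 2*mem[2] + 1 → arr[-s] + s ≥ -1) ∧ (¬(2*s ≥ 0 ∧ (mem[s] < 17 ∨ mem[2*s + 7] ≥ -17)))


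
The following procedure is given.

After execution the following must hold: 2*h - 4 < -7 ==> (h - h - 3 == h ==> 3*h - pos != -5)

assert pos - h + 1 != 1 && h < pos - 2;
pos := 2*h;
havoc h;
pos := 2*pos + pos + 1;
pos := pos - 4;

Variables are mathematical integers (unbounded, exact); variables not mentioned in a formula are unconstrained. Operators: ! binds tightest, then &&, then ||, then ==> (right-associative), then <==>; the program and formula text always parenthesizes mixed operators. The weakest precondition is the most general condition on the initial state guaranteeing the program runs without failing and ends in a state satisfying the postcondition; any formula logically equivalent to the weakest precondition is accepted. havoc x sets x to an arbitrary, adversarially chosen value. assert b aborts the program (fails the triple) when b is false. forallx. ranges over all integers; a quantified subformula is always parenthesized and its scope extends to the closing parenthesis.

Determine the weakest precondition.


Working backward. After the program, the postcondition 2*h - 4 < -7 ==> (h - h - 3 == h ==> 3*h - pos != -5) must hold; in canonical form it is 2*h < -3 ==> (h == -3 ==> 3*h != pos - 5).
Before pos := pos - 4: 2*h < -3 ==> (h == -3 ==> 3*h != pos - 9)
Before pos := 2*pos + pos + 1: 2*h < -3 ==> (h == -3 ==> 3*h != 3*pos - 8)
Before havoc h: forall h_1. (2*h_1 < -3 ==> (h_1 == -3 ==> 3*h_1 != 3*pos - 8))
Before pos := 2*h: forall h_1. (2*h_1 < -3 ==> (h_1 == -3 ==> 3*h_1 != 6*h - 8))
Before assert pos - h + 1 != 1 && h < pos - 2: pos != h && h < pos - 2 && (forall h_1. (2*h_1 < -3 ==> (h_1 == -3 ==> 3*h_1 != 6*h - 8)))
Answer: WP = pos != h && h < pos - 2 && (forall h_1. (2*h_1 < -3 ==> (h_1 == -3 ==> 3*h_1 != 6*h - 8)))


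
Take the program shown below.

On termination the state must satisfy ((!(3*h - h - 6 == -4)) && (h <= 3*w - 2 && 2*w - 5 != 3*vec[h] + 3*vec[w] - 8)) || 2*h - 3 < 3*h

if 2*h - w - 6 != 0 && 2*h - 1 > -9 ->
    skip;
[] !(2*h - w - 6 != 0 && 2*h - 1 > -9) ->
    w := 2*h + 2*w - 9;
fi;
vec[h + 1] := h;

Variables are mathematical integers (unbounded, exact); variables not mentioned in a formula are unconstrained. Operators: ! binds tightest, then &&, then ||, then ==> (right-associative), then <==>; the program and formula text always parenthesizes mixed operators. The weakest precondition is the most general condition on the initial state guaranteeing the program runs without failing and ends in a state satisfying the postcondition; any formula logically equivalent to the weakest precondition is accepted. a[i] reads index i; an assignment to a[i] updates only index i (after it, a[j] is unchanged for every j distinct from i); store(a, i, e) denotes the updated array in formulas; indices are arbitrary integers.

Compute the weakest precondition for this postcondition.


Working backward. After the program, the postcondition ((!(3*h - h - 6 == -4)) && (h <= 3*w - 2 && 2*w - 5 != 3*vec[h] + 3*vec[w] - 8)) || 2*h - 3 < 3*h must hold; in canonical form it is ((!(2*h == 2)) && h <= 3*w - 2 && 2*w != 3*vec[h] + 3*vec[w] - 3) || h > -3.
Before vec[h + 1] := h: ((!(2*h == 2)) && h <= 3*w - 2 && 2*w != 3*store(vec, h + 1, h)[h] + 3*store(vec, h + 1, h)[w] - 3) || h > -3
Then branch requires ((!(2*h == 2)) && h <= 3*w - 2 && 2*w != 3*store(vec, h + 1, h)[h] + 3*store(vec, h + 1, h)[w] - 3) || h > -3; else branch requires ((!(2*h == 2)) && 5*h + 6*w >= 29 && 4*h + 4*w != 3*store(vec, h + 1, h)[2*h + 2*w - 9] + 3*store(vec, h + 1, h)[h] + 15) || h > -3.
Before the if: ((2*h != w + 6 && 2*h > -8) ==> (((!(2*h == 2)) && h <= 3*w - 2 && 2*w != 3*store(vec, h + 1, h)[h] + 3*store(vec, h + 1, h)[w] - 3) || h > -3)) && ((!(2*h != w + 6 && 2*h > -8)) ==> (((!(2*h == 2)) && 5*h + 6*w >= 29 && 4*h + 4*w != 3*store(vec, h + 1, h)[2*h + 2*w - 9] + 3*store(vec, h + 1, h)[h] + 15) || h > -3))
Answer: WP = ((2*h != w + 6 && 2*h > -8) ==> (((!(2*h == 2)) && h <= 3*w - 2 && 2*w != 3*store(vec, h + 1, h)[h] + 3*store(vec, h + 1, h)[w] - 3) || h > -3)) && ((!(2*h != w + 6 && 2*h > -8)) ==> (((!(2*h == 2)) && 5*h + 6*w >= 29 && 4*h + 4*w != 3*store(vec, h + 1, h)[2*h + 2*w - 9] + 3*store(vec, h + 1, h)[h] + 15) || h > -3))


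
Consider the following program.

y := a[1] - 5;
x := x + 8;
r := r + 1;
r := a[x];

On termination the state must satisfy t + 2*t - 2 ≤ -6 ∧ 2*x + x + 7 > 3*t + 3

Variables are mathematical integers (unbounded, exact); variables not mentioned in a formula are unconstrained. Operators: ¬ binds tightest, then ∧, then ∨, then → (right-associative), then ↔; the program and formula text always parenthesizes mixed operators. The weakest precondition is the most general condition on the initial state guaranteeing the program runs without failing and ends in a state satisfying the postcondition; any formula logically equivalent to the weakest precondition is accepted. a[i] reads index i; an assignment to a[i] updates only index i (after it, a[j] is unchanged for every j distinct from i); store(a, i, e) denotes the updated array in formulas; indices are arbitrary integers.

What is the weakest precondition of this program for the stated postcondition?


Working backward. After the program, the postcondition t + 2*t - 2 ≤ -6 ∧ 2*x + x + 7 > 3*t + 3 must hold; in canonical form it is 3*t ≤ -4 ∧ 3*x > 3*t - 4.
Before r := a[x]: 3*t ≤ -4 ∧ 3*x > 3*t - 4
Before r := r + 1: 3*t ≤ -4 ∧ 3*x > 3*t - 4
Before x := x + 8: 3*t ≤ -4 ∧ 3*x > 3*t - 28
Before y := a[1] - 5: 3*t ≤ -4 ∧ 3*x > 3*t - 28
Answer: WP = 3*t ≤ -4 ∧ 3*x > 3*t - 28


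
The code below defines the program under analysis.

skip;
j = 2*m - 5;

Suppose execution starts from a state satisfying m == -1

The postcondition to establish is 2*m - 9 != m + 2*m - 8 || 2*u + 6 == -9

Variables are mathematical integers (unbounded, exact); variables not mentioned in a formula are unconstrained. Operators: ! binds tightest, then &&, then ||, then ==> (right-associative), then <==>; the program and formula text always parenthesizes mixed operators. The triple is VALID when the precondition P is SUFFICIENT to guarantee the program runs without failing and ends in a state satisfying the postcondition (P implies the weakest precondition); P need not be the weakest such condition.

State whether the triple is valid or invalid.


Working backward. After the program, the postcondition 2*m - 9 != m + 2*m - 8 || 2*u + 6 == -9 must hold; in canonical form it is m != -1 || 2*u == -15.
Before j := 2*m - 5: m != -1 || 2*u == -15
Before skip: m != -1 || 2*u == -15
The weakest precondition is m != -1 || 2*u == -15.
Check whether m == -1 implies it.
Countermodel: at the initial state m = -1, u = 0, the precondition holds but the weakest precondition fails.
Answer: invalid


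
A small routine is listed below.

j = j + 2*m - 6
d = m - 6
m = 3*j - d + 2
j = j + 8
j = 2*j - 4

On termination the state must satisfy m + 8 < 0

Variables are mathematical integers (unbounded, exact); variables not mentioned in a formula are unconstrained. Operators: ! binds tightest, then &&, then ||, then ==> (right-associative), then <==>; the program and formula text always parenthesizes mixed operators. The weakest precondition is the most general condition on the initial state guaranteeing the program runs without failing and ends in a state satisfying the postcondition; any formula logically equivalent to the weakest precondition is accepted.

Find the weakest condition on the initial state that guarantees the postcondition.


Working backward. After the program, the postcondition m + 8 < 0 must hold; in canonical form it is m < -8.
Before j := 2*j - 4: m < -8
Before j := j + 8: m < -8
Before m := 3*j - d + 2: 3*j < d - 10
Before d := m - 6: 3*j < m - 16
Before j := j + 2*m - 6: 3*j + 5*m < 2
Answer: WP = 3*j + 5*m < 2


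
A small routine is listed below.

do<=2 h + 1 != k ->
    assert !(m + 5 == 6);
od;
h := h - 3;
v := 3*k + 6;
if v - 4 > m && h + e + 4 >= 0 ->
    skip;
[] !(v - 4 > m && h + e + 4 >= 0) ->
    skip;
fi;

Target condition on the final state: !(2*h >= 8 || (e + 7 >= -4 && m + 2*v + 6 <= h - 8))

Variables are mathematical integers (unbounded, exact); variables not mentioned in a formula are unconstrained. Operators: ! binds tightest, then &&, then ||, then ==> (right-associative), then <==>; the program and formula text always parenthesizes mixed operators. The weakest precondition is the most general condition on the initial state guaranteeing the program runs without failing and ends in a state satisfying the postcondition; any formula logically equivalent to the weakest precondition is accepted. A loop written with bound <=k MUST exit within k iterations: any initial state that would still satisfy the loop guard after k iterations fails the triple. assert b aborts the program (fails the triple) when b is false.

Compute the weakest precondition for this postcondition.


Working backward. After the program, the postcondition !(2*h >= 8 || (e + 7 >= -4 && m + 2*v + 6 <= h - 8)) must hold; in canonical form it is !(2*h >= 8 || (e >= -11 && m + 2*v <= h - 14)).
Then branch requires !(2*h >= 8 || (e >= -11 && m + 2*v <= h - 14)); else branch requires !(2*h >= 8 || (e >= -11 && m + 2*v <= h - 14)).
Before the if: ((v > m + 4 && e + h >= -4) ==> (!(2*h >= 8 || (e >= -11 && m + 2*v <= h - 14)))) && ((!(v > m + 4 && e + h >= -4)) ==> (!(2*h >= 8 || (e >= -11 && m + 2*v <= h - 14))))
Before v := 3*k + 6: ((3*k > m - 2 && e + h >= -4) ==> (!(2*h >= 8 || (e >= -11 && 6*k + m <= h - 26)))) && ((!(3*k > m - 2 && e + h >= -4)) ==> (!(2*h >= 8 || (e >= -11 && 6*k + m <= h - 26))))
Before h := h - 3: ((3*k > m - 2 && e + h >= -1) ==> (!(2*h >= 14 || (e >= -11 && 6*k + m <= h - 29)))) && ((!(3*k > m - 2 && e + h >= -1)) ==> (!(2*h >= 14 || (e >= -11 && 6*k + m <= h - 29))))
Before the loop (bound <=2), unroll the exhaustion recursion (WP_0 = exit-now case; WP_j = one more guarded iteration, up to j = 2):
  WP_0: (!(h != k - 1)) && ((3*k > m - 2 && e + h >= -1) ==> (!(2*h >= 14 || (e >= -11 && 6*k + m <= h - 29)))) && ((!(3*k > m - 2 && e + h >= -1)) ==> (!(2*h >= 14 || (e >= -11 && 6*k + m <= h - 29))))
  WP_1: (h != k - 1 ==> ((!(m == 1)) && (!(h != k - 1)) && ((3*k > m - 2 && e + h >= -1) ==> (!(2*h >= 14 || (e >= -11 && 6*k + m <= h - 29)))) && ((!(3*k > m - 2 && e + h >= -1)) ==> (!(2*h >= 14 || (e >= -11 && 6*k + m <= h - 29)))))) && ((!(h != k - 1)) ==> (((3*k > m - 2 && e + h >= -1) ==> (!(2*h >= 14 || (e >= -11 && 6*k + m <= h - 29)))) && ((!(3*k > m - 2 && e + h >= -1)) ==> (!(2*h >= 14 || (e >= -11 && 6*k + m <= h - 29))))))
  WP_2: (h != k - 1 ==> ((!(m == 1)) && (h != k - 1 ==> ((!(m == 1)) && (!(h != k - 1)) && ((3*k > m - 2 && e + h >= -1) ==> (!(2*h >= 14 || (e >= -11 && 6*k + m <= h - 29)))) && ((!(3*k > m - 2 && e + h >= -1)) ==> (!(2*h >= 14 || (e >= -11 && 6*k + m <= h - 29)))))) && ((!(h != k - 1)) ==> (((3*k > m - 2 && e + h >= -1) ==> (!(2*h >= 14 || (e >= -11 && 6*k + m <= h - 29)))) && ((!(3*k > m - 2 && e + h >= -1)) ==> (!(2*h >= 14 || (e >= -11 && 6*k + m <= h - 29)))))))) && ((!(h != k - 1)) ==> (((3*k > m - 2 && e + h >= -1) ==> (!(2*h >= 14 || (e >= -11 && 6*k + m <= h - 29)))) && ((!(3*k > m - 2 && e + h >= -1)) ==> (!(2*h >= 14 || (e >= -11 && 6*k + m <= h - 29))))))
So before the loop: (h != k - 1 ==> ((!(m == 1)) && (h != k - 1 ==> ((!(m == 1)) && (!(h != k - 1)) && ((3*k > m - 2 && e + h >= -1) ==> (!(2*h >= 14 || (e >= -11 && 6*k + m <= h - 29)))) && ((!(3*k > m - 2 && e + h >= -1)) ==> (!(2*h >= 14 || (e >= -11 && 6*k + m <= h - 29)))))) && ((!(h != k - 1)) ==> (((3*k > m - 2 && e + h >= -1) ==> (!(2*h >= 14 || (e >= -11 && 6*k + m <= h - 29)))) && ((!(3*k > m - 2 && e + h >= -1)) ==> (!(2*h >= 14 || (e >= -11 && 6*k + m <= h - 29)))))))) && ((!(h != k - 1)) ==> (((3*k > m - 2 && e + h >= -1) ==> (!(2*h >= 14 || (e >= -11 && 6*k + m <= h - 29)))) && ((!(3*k > m - 2 && e + h >= -1)) ==> (!(2*h >= 14 || (e >= -11 && 6*k + m <= h - 29))))))
Answer: WP = (h != k - 1 ==> ((!(m == 1)) && (h != k - 1 ==> ((!(m == 1)) && (!(h != k - 1)) && ((3*k > m - 2 && e + h >= -1) ==> (!(2*h >= 14 || (e >= -11 && 6*k + m <= h - 29)))) && ((!(3*k > m - 2 && e + h >= -1)) ==> (!(2*h >= 14 || (e >= -11 && 6*k + m <= h - 29)))))) && ((!(h != k - 1)) ==> (((3*k > m - 2 && e + h >= -1) ==> (!(2*h >= 14 || (e >= -11 && 6*k + m <= h - 29)))) && ((!(3*k > m - 2 && e + h >= -1)) ==> (!(2*h >= 14 || (e >= -11 && 6*k + m <= h - 29)))))))) && ((!(h != k - 1)) ==> (((3*k > m - 2 && e + h >= -1) ==> (!(2*h >= 14 || (e >= -11 && 6*k + m <= h - 29)))) && ((!(3*k > m - 2 && e + h >= -1)) ==> (!(2*h >= 14 || (e >= -11 && 6*k + m <= h - 29))))))


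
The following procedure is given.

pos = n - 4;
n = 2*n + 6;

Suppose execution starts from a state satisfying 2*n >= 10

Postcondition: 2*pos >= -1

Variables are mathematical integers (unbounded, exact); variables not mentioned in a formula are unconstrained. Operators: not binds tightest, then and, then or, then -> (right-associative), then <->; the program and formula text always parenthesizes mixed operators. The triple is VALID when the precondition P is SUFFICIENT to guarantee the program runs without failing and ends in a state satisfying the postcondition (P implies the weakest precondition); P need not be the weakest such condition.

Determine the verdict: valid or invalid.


Working backward. After the program, 2*pos >= -1 must hold.
Before n := 2*n + 6: 2*pos >= -1
Before pos := n - 4: 2*n >= 7
The weakest precondition is 2*n >= 7.
Check whether 2*n >= 10 implies it.
Every state satisfying the precondition satisfies the weakest precondition: the implication holds.
Answer: valid


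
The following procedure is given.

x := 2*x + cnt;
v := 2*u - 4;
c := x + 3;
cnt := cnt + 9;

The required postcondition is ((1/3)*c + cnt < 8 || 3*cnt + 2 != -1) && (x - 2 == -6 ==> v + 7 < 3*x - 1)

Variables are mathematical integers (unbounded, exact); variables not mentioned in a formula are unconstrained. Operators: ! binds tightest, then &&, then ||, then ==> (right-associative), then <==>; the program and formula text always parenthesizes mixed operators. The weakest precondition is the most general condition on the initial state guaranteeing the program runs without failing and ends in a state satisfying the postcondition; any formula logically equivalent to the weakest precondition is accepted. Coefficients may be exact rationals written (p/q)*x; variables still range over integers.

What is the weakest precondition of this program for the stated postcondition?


Working backward. After the program, the postcondition ((1/3)*c + cnt < 8 || 3*cnt + 2 != -1) && (x - 2 == -6 ==> v + 7 < 3*x - 1) must hold; in canonical form it is ((1/3)*c + cnt < 8 || 3*cnt != -3) && (x == -4 ==> v < 3*x - 8).
Before cnt := cnt + 9: ((1/3)*c + cnt < -1 || 3*cnt != -30) && (x == -4 ==> v < 3*x - 8)
Before c := x + 3: (cnt + (1/3)*x < -2 || 3*cnt != -30) && (x == -4 ==> v < 3*x - 8)
Before v := 2*u - 4: (cnt + (1/3)*x < -2 || 3*cnt != -30) && (x == -4 ==> 2*u < 3*x - 4)
Before x := 2*x + cnt: ((4/3)*cnt + (2/3)*x < -2 || 3*cnt != -30) && (cnt + 2*x == -4 ==> 2*u < 3*cnt + 6*x - 4)
Answer: WP = ((4/3)*cnt + (2/3)*x < -2 || 3*cnt != -30) && (cnt + 2*x == -4 ==> 2*u < 3*cnt + 6*x - 4)


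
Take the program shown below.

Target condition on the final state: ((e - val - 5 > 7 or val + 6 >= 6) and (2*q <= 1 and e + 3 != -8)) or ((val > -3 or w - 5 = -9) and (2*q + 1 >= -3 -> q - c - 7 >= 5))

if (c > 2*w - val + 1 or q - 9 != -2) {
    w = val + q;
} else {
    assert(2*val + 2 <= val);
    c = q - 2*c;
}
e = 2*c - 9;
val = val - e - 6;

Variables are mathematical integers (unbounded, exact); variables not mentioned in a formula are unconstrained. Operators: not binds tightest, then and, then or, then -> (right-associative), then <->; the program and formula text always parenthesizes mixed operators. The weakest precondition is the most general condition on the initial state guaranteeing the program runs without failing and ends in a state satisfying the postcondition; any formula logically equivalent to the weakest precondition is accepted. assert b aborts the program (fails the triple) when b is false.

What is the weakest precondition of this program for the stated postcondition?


Working backward. After the program, the postcondition ((e - val - 5 > 7 or val + 6 >= 6) and (2*q <= 1 and e + 3 != -8)) or ((val > -3 or w - 5 = -9) and (2*q + 1 >= -3 -> q - c - 7 >= 5)) must hold; in canonical form it is ((e > val + 12 or val >= 0) and 2*q <= 1 and e != -11) or ((val > -3 or w = -4) and (2*q >= -4 -> q >= c + 12)).
Before val := val - e - 6: ((2*e > val + 6 or val >= e + 6) and 2*q <= 1 and e != -11) or ((val > e + 3 or w = -4) and (2*q >= -4 -> q >= c + 12))
Before e := 2*c - 9: ((4*c > val + 24 or val >= 2*c - 3) and 2*q <= 1 and 2*c != -2) or ((val > 2*c - 6 or w = -4) and (2*q >= -4 -> q >= c + 12))
Then branch requires ((4*c > val + 24 or val >= 2*c - 3) and 2*q <= 1 and 2*c != -2) or ((val > 2*c - 6 or q + val = -4) and (2*q >= -4 -> q >= c + 12)); else branch requires val <= -2 and (((4*q > 8*c + val + 24 or 4*c + val >= 2*q - 3) and 2*q <= 1 and 2*q != 4*c - 2) or ((4*c + val > 2*q - 6 or w = -4) and (2*q >= -4 -> 2*c >= 12))).
Before the if: ((c + val > 2*w + 1 or q != 7) -> (((4*c > val + 24 or val >= 2*c - 3) and 2*q <= 1 and 2*c != -2) or ((val > 2*c - 6 or q + val = -4) and (2*q >= -4 -> q >= c + 12)))) and ((not (c + val > 2*w + 1 or q != 7)) -> (val <= -2 and (((4*q > 8*c + val + 24 or 4*c + val >= 2*q - 3) and 2*q <= 1 and 2*q != 4*c - 2) or ((4*c + val > 2*q - 6 or w = -4) and (2*q >= -4 -> 2*c >= 12)))))
Answer: WP = ((c + val > 2*w + 1 or q != 7) -> (((4*c > val + 24 or val >= 2*c - 3) and 2*q <= 1 and 2*c != -2) or ((val > 2*c - 6 or q + val = -4) and (2*q >= -4 -> q >= c + 12)))) and ((not (c + val > 2*w + 1 or q != 7)) -> (val <= -2 and (((4*q > 8*c + val + 24 or 4*c + val >= 2*q - 3) and 2*q <= 1 and 2*q != 4*c - 2) or ((4*c + val > 2*q - 6 or w = -4) and (2*q >= -4 -> 2*c >= 12)))))


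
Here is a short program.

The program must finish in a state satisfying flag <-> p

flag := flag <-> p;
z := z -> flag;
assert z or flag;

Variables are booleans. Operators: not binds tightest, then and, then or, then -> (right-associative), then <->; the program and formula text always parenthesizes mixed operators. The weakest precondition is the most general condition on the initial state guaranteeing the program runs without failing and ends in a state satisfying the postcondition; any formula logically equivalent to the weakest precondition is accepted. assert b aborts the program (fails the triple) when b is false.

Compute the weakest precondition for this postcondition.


Working backward. After the program, flag <-> p must hold.
Before assert z or flag: (z or flag) and (flag <-> p)
Before z := z -> flag: ((z -> flag) or flag) and (flag <-> p)
Before flag := flag <-> p: ((z -> (flag <-> p)) or (flag <-> p)) and ((flag <-> p) <-> p)
Answer: WP = ((z -> (flag <-> p)) or (flag <-> p)) and ((flag <-> p) <-> p)


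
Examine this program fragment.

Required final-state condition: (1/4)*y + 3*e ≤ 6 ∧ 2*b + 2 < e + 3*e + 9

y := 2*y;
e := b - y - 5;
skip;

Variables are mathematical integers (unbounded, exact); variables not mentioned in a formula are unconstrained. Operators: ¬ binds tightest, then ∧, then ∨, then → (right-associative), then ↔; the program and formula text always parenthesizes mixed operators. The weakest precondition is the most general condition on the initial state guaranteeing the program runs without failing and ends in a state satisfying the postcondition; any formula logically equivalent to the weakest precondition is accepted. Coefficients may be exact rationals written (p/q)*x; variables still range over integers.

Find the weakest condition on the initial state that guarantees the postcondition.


Working backward. After the program, the postcondition (1/4)*y + 3*e ≤ 6 ∧ 2*b + 2 < e + 3*e + 9 must hold; in canonical form it is 3*e + (1/4)*y ≤ 6 ∧ 2*b < 4*e + 7.
Before skip: 3*e + (1/4)*y ≤ 6 ∧ 2*b < 4*e + 7
Before e := b - y - 5: 3*b ≤ (11/4)*y + 21 ∧ 4*y < 2*b - 13
Before y := 2*y: 3*b ≤ (11/2)*y + 21 ∧ 8*y < 2*b - 13
Answer: WP = 3*b ≤ (11/2)*y + 21 ∧ 8*y < 2*b - 13


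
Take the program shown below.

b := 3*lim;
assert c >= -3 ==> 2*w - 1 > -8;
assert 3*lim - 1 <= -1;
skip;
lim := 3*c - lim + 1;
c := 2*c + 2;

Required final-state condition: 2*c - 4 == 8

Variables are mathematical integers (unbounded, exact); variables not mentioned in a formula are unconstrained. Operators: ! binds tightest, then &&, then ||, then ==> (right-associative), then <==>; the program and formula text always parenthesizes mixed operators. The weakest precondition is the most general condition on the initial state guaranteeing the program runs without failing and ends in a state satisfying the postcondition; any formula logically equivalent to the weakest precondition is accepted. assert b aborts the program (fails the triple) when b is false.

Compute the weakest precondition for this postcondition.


Working backward. After the program, the postcondition 2*c - 4 == 8 must hold; in canonical form it is 2*c == 12.
Before c := 2*c + 2: 4*c == 8
Before lim := 3*c - lim + 1: 4*c == 8
Before skip: 4*c == 8
Before assert 3*lim - 1 <= -1: 3*lim <= 0 && 4*c == 8
Before assert c >= -3 ==> 2*w - 1 > -8: (c >= -3 ==> 2*w > -7) && 3*lim <= 0 && 4*c == 8
Before b := 3*lim: (c >= -3 ==> 2*w > -7) && 3*lim <= 0 && 4*c == 8
Answer: WP = (c >= -3 ==> 2*w > -7) && 3*lim <= 0 && 4*c == 8


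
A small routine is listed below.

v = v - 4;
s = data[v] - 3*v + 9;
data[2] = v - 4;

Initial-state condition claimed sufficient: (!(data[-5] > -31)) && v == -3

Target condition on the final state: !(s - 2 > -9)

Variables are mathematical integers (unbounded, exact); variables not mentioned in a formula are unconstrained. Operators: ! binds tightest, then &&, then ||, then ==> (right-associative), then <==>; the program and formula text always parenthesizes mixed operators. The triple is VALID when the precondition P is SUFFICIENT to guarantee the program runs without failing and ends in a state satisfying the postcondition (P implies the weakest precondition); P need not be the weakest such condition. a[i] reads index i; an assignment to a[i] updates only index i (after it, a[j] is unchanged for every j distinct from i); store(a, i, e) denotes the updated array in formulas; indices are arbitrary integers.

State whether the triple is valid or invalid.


Working backward. After the program, the postcondition !(s - 2 > -9) must hold; in canonical form it is !(s > -7).
Before data[2] := v - 4: !(s > -7)
Before s := data[v] - 3*v + 9: !(data[v] > 3*v - 16)
Before v := v - 4: !(data[v - 4] > 3*v - 28)
The weakest precondition is !(data[v - 4] > 3*v - 28).
Check whether (!(data[-5] > -31)) && v == -3 implies it.
Countermodel: at the initial state data = {[-7] = 0, [-5] = -31, elsewhere 0}, v = -3, the precondition holds but the weakest precondition fails.
Answer: invalid


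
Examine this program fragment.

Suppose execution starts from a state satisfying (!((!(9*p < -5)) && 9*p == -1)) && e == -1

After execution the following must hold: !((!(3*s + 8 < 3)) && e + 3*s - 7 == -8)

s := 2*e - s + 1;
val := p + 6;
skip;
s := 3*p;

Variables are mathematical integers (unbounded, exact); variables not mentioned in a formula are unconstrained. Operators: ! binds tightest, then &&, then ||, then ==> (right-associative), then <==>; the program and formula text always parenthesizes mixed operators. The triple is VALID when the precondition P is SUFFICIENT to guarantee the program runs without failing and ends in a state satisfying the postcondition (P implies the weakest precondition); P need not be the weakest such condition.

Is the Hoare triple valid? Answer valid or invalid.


Working backward. After the program, the postcondition !((!(3*s + 8 < 3)) && e + 3*s - 7 == -8) must hold; in canonical form it is !((!(3*s < -5)) && e + 3*s == -1).
Before s := 3*p: !((!(9*p < -5)) && e + 9*p == -1)
Before skip: !((!(9*p < -5)) && e + 9*p == -1)
Before val := p + 6: !((!(9*p < -5)) && e + 9*p == -1)
Before s := 2*e - s + 1: !((!(9*p < -5)) && e + 9*p == -1)
The weakest precondition is !((!(9*p < -5)) && e + 9*p == -1).
Check whether (!((!(9*p < -5)) && 9*p == -1)) && e == -1 implies it.
Countermodel: at the initial state e = -1, p = 0, the precondition holds but the weakest precondition fails.
Answer: invalid


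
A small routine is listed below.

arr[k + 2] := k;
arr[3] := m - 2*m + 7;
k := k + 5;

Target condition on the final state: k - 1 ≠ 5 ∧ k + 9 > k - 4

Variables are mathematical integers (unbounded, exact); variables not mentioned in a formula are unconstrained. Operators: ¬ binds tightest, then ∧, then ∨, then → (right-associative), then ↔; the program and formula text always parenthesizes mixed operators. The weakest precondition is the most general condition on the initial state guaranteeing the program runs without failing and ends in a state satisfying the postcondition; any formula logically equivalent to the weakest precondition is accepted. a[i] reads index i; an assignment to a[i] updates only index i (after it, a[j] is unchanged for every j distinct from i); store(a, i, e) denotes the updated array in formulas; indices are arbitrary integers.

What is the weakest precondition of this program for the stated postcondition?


Working backward. After the program, the postcondition k - 1 ≠ 5 ∧ k + 9 > k - 4 must hold; in canonical form it is k ≠ 6.
Before k := k + 5: k ≠ 1
Before arr[3] := m - 2*m + 7: k ≠ 1
Before arr[k + 2] := k: k ≠ 1
Answer: WP = k ≠ 1


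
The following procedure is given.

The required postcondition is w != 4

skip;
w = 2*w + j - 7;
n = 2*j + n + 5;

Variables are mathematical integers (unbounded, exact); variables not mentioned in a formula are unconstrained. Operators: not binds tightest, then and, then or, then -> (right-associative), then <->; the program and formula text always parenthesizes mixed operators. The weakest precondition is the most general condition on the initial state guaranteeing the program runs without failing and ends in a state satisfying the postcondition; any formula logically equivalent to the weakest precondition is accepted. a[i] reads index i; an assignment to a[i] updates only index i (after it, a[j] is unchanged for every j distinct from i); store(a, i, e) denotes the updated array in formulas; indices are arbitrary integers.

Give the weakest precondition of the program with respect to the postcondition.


Working backward. After the program, w != 4 must hold.
Before n := 2*j + n + 5: w != 4
Before w := 2*w + j - 7: j + 2*w != 11
Before skip: j + 2*w != 11
Answer: WP = j + 2*w != 11
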